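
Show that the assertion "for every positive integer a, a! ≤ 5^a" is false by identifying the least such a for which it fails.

We need the least positive integer a for which a! > 5^a.
For a = 1, 2, 3, 4, …, 9, 10, 11 the conclusion holds.
a = 12: a! = 479001600 and 5^a = 244140625, so 479001600 > 244140625.

a = 12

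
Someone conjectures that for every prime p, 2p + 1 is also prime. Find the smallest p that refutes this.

p = 7

We need the least prime p for which 2p + 1 is not prime.
p = 2: 2p + 1 = 5, prime.
p = 3: 2p + 1 = 7, prime.
p = 5: 2p + 1 = 11, prime.
p = 7: 2p + 1 = 15 = 3 × 5, not prime.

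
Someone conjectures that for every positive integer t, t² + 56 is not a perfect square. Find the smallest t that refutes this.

t = 5

A counterexample is any positive integer t such that t² + 56 is a perfect square; we check each in order.
For t = 1, 2, 3, 4 the conclusion holds.
t = 5: 5² + 56 = 81 = 9², a perfect square.
So t = 5 is the smallest counterexample.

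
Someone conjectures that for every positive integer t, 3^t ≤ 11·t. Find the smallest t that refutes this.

Check each positive integer t in order until 3^t > 11·t.
t = 1: 3^t = 3 and 11·t = 11, so 3 ≤ 11.
t = 2: 3^t = 9 and 11·t = 22, so 9 ≤ 22.
t = 3: 3^t = 27 and 11·t = 33, so 27 ≤ 33.
t = 4: 3^t = 81 and 11·t = 44, so 81 > 44.

t = 4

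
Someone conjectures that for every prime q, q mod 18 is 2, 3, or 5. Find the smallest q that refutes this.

q = 2: 2 mod 18 = 2.
q = 3: 3 mod 18 = 3.
q = 5: 5 mod 18 = 5.
q = 7: 7 mod 18 = 7 — not in {2, 3, 5}.
Hence q = 7 is a counterexample.

q = 7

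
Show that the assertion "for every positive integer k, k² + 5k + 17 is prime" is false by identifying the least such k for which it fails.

k = 8

We need the least positive integer k for which k² + 5k + 17 is not prime.
For k = 1, 2, 3, 4, 5, 6, 7 the conclusion holds.
k = 8: k² + 5k + 17 = 121 = 11 × 11, composite.
Hence k = 8 is a counterexample.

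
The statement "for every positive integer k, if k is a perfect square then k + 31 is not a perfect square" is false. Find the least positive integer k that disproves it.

We need the least positive integer k for which k is a perfect square but k + 31 is a perfect square.
For k = 1, 4, 9, 16, …, 144, 169, 196 the conclusion holds.
k = 225: 225 = 15² and 225 + 31 = 256 = 16².

k = 225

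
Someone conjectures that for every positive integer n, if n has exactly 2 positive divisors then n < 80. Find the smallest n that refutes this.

A counterexample is any positive integer n such that n has exactly 2 positive divisors but the claim fails; we check each in order.
For n = 2, 3, 5, 7, …, 71, 73, 79 the conclusion holds.
n = 83: τ(83) = 2; 83 ≥ 80.
Hence n = 83 is a counterexample.

n = 83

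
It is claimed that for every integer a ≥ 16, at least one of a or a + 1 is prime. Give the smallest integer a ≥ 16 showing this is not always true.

a = 20

We need the least integer a ≥ 16 for which a, a + 1 are both composite.
For a = 16, 17, 18, 19 the conclusion holds.
a = 20: 20 = 2 × 10; 21 = 3 × 7 — both composite.
Hence a = 20 is a counterexample.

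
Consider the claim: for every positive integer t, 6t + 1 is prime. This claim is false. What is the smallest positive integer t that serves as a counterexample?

t = 4

Check each positive integer t in order until 6t + 1 is not prime.
For t = 1, 2, 3 the conclusion holds.
t = 4: 6t + 1 = 25 = 5 × 5, composite.
So t = 4 is the smallest counterexample.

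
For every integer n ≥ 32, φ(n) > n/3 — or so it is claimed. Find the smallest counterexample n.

For n = 32, 33, 34, 35 the conclusion holds.
n = 36: φ(36) = 12 and 36/3 = 12, so φ(36) ≤ 36/3.
Thus n = 36 disproves the claim, and no smaller n works.

n = 36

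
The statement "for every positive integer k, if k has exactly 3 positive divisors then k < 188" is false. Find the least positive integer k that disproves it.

k = 289

For k = 4, 9, 25, 49, 121, 169 the conclusion holds.
k = 289: τ(289) = 3; 289 ≥ 188.
So k = 289 is the smallest counterexample.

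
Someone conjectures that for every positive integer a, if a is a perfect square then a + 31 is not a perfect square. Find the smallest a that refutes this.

For a = 1, 4, 9, 16, …, 144, 169, 196 the conclusion holds.
a = 225: 225 = 15² and 225 + 31 = 256 = 16².
Hence a = 225 is a counterexample.

a = 225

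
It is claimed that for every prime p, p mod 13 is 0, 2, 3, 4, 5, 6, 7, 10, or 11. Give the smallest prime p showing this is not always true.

For p = 2, 3, 5, 7, …, 37, 41, 43 the conclusion holds.
p = 47: 47 mod 13 = 8 — not in {0, 2, 3, 4, 5, 6, 7, 10, 11}.

p = 47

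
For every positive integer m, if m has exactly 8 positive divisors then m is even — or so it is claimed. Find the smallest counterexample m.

m = 105

We need the least positive integer m for which m has exactly 8 positive divisors but m is odd.
The first 12 eligible values, up to m = 104, all satisfy the conclusion.
m = 105: divisors of 105: 1, 3, 5, 7, 15, 21, 35, 105; 105 is odd.
So m = 105 is the smallest counterexample.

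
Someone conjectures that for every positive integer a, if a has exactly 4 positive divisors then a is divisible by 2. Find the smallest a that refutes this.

A counterexample is any positive integer a such that a has exactly 4 positive divisors but a is not divisible by 2; we check each in order.
The first 4 eligible values, up to a = 14, all satisfy the conclusion.
a = 15: τ(15) = 4; 15 mod 2 = 1.
Hence a = 15 is a counterexample.

a = 15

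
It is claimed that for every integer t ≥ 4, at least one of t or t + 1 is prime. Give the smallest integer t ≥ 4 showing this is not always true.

t = 8

For t = 4, 5, 6, 7 the conclusion holds.
t = 8: 8 = 2 × 4; 9 = 3 × 3 — both composite.
Thus t = 8 disproves the claim, and no smaller t works.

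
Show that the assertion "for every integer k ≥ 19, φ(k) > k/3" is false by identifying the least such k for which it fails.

k = 24

A counterexample is any integer k ≥ 19 such that the claim fails; we check each in order.
For k = 19, 20, 21, 22, 23 the conclusion holds.
k = 24: φ(24) = 8 and 24/3 = 8, so φ(24) ≤ 24/3.
Thus k = 24 disproves the claim, and no smaller k works.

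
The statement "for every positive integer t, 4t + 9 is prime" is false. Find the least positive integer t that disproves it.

A counterexample is any positive integer t such that 4t + 9 is not prime; we check each in order.
For t = 1, 2 the conclusion holds.
t = 3: 4t + 9 = 21 = 3 × 7, composite.
Hence t = 3 is a counterexample.

t = 3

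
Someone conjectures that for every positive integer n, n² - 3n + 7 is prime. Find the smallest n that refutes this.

n = 6

We need the least positive integer n for which n² - 3n + 7 is not prime.
n = 1: n² - 3n + 7 = 5, prime.
n = 2: n² - 3n + 7 = 5, prime.
n = 3: n² - 3n + 7 = 7, prime.
n = 4: n² - 3n + 7 = 11, prime.
n = 5: n² - 3n + 7 = 17, prime.
n = 6: n² - 3n + 7 = 25 = 5 × 5, composite.
Hence n = 6 is a counterexample.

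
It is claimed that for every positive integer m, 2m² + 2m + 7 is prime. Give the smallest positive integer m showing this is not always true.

m = 6

A counterexample is any positive integer m such that 2m² + 2m + 7 is not prime; we check each in order.
For m = 1, 2, 3, 4, 5 the conclusion holds.
m = 6: 2m² + 2m + 7 = 91 = 7 × 13, composite.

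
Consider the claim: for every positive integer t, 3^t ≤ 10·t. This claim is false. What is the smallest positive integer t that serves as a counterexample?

t = 4

Check each positive integer t in order until 3^t > 10·t.
t = 1: 3^t = 3 and 10·t = 10, so 3 ≤ 10.
t = 2: 3^t = 9 and 10·t = 20, so 9 ≤ 20.
t = 3: 3^t = 27 and 10·t = 30, so 27 ≤ 30.
t = 4: 3^t = 81 and 10·t = 40, so 81 > 40.
Hence t = 4 is a counterexample.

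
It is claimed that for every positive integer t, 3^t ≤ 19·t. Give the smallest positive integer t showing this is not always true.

We need the least positive integer t for which 3^t > 19·t.
For t = 1, 2, 3 the conclusion holds.
t = 4: 3^t = 81 and 19·t = 76, so 81 > 76.

t = 4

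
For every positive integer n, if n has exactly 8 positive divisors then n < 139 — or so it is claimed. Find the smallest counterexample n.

n = 152

For n = 24, 30, 40, 42, …, 135, 136, 138 the conclusion holds.
n = 152: τ(152) = 8; 152 ≥ 139.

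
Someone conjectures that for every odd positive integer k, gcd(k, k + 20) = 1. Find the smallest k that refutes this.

k = 5

We need the least odd positive integer k for which gcd(k, k + 20) > 1.
For k = 1, 3 the conclusion holds.
k = 5: gcd(5, 25) = 5.
Hence k = 5 is a counterexample.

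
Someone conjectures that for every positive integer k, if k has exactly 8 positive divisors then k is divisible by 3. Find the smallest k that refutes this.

Check each positive integer k in order until k has exactly 8 positive divisors but k is not divisible by 3.
k = 24: τ(24) = 8; 24 mod 3 = 0.
k = 30: τ(30) = 8; 30 mod 3 = 0.
k = 40: τ(40) = 8; 40 mod 3 = 1.
So k = 40 is the smallest counterexample.

k = 40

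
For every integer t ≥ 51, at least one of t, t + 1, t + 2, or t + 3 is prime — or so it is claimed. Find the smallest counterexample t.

We need the least integer t ≥ 51 for which t, t + 1, t + 2, t + 3 are all composite.
For t = 51, 52, 53 the conclusion holds.
t = 54: 54 = 2 × 27; 55 = 5 × 11; 56 = 2 × 28; 57 = 3 × 19 — all composite.
Hence t = 54 is a counterexample.

t = 54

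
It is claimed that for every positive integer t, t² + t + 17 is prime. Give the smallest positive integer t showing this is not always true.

We need the least positive integer t for which t² + t + 17 is not prime.
For t = 1, 2, 3, 4, …, 13, 14, 15 the conclusion holds.
t = 16: t² + t + 17 = 289 = 17 × 17, composite.

t = 16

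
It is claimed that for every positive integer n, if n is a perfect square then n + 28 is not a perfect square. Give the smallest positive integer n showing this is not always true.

The first 5 eligible values, up to n = 25, all satisfy the conclusion.
n = 36: 36 = 6² and 36 + 28 = 64 = 8².
Thus n = 36 disproves the claim, and no smaller n works.

n = 36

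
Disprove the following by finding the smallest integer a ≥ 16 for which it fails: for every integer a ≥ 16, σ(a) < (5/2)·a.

A counterexample is any integer a ≥ 16 such that the claim fails; we check each in order.
a = 16: σ(16) = 31; 31 < 40.
a = 17: σ(17) = 18; 18 < 85/2.
a = 18: σ(18) = 39; 39 < 45.
a = 19: σ(19) = 20; 20 < 95/2.
a = 20: σ(20) = 42; 42 < 50.
a = 21: σ(21) = 32; 32 < 105/2.
a = 22: σ(22) = 36; 36 < 55.
a = 23: σ(23) = 24; 24 < 115/2.
a = 24: σ(24) = 60; 60 ≥ 60.
So a = 24 is the smallest counterexample.

a = 24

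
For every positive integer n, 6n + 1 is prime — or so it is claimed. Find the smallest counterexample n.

n = 4

A counterexample is any positive integer n such that 6n + 1 is not prime; we check each in order.
For n = 1, 2, 3 the conclusion holds.
n = 4: 6n + 1 = 25 = 5 × 5, composite.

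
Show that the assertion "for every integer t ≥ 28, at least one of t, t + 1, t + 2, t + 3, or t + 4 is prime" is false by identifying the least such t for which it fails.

t = 28: 29 is prime.
t = 29: 29 is prime.
t = 30: 31 is prime.
t = 31: 31 is prime.
t = 32: 32 = 2 × 16; 33 = 3 × 11; 34 = 2 × 17; 35 = 5 × 7; 36 = 2 × 18 — all composite.
So t = 32 is the smallest counterexample.

t = 32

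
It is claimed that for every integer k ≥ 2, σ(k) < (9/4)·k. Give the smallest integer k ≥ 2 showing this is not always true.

For k = 2, 3, 4, 5, 6, 7, 8, 9, 10, 11 the conclusion holds.
k = 12: σ(12) = 28; 28 ≥ 27.

k = 12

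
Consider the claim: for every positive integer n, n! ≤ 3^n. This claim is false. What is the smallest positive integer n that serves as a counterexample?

A counterexample is any positive integer n such that n! > 3^n; we check each in order.
n = 1: n! = 1 and 3^n = 3, so 1 ≤ 3.
n = 2: n! = 2 and 3^n = 9, so 2 ≤ 9.
n = 3: n! = 6 and 3^n = 27, so 6 ≤ 27.
n = 4: n! = 24 and 3^n = 81, so 24 ≤ 81.
n = 5: n! = 120 and 3^n = 243, so 120 ≤ 243.
n = 6: n! = 720 and 3^n = 729, so 720 ≤ 729.
n = 7: n! = 5040 and 3^n = 2187, so 5040 > 2187.

n = 7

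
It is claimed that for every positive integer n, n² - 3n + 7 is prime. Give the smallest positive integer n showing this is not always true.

We need the least positive integer n for which n² - 3n + 7 is not prime.
For n = 1, 2, 3, 4, 5 the conclusion holds.
n = 6: n² - 3n + 7 = 25 = 5 × 5, composite.

n = 6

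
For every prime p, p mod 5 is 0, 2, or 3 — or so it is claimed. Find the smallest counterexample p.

A counterexample is any prime p such that the claim fails; we check each in order.
p = 2: 2 mod 5 = 2.
p = 3: 3 mod 5 = 3.
p = 5: 5 mod 5 = 0.
p = 7: 7 mod 5 = 2.
p = 11: 11 mod 5 = 1 — not in {0, 2, 3}.
Thus p = 11 disproves the claim, and no smaller p works.

p = 11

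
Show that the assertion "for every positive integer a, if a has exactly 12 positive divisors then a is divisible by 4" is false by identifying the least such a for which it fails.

Check each positive integer a in order until a has exactly 12 positive divisors but a is not divisible by 4.
For a = 60, 72, 84 the conclusion holds.
a = 90: τ(90) = 12; 90 mod 4 = 2.
Thus a = 90 disproves the claim, and no smaller a works.

a = 90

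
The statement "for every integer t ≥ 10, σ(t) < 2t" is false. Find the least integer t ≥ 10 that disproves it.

t = 12

A counterexample is any integer t ≥ 10 such that the claim fails; we check each in order.
t = 10: σ(10) = 18; 18 < 20.
t = 11: σ(11) = 12; 12 < 22.
t = 12: σ(12) = 28; 28 ≥ 24.
Hence t = 12 is a counterexample.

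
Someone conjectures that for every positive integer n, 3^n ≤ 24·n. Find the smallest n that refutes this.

We need the least positive integer n for which 3^n > 24·n.
The first 4 eligible values, up to n = 4, all satisfy the conclusion.
n = 5: 3^n = 243 and 24·n = 120, so 243 > 120.
Thus n = 5 disproves the claim, and no smaller n works.

n = 5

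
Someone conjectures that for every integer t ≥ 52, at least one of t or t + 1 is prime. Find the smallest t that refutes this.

t = 54

t = 52: 53 is prime.
t = 53: 53 is prime.
t = 54: 54 = 2 × 27; 55 = 5 × 11 — both composite.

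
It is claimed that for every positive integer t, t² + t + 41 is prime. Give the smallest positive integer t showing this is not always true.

t = 40

We need the least positive integer t for which t² + t + 41 is not prime.
The first 39 eligible values, up to t = 39, all satisfy the conclusion.
t = 40: t² + t + 41 = 1681 = 41 × 41, composite.
Hence t = 40 is a counterexample.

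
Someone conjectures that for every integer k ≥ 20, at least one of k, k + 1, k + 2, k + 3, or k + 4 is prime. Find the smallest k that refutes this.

We need the least integer k ≥ 20 for which k, k + 1, k + 2, k + 3, k + 4 are all composite.
The first 4 eligible values, up to k = 23, all satisfy the conclusion.
k = 24: 24 = 2 × 12; 25 = 5 × 5; 26 = 2 × 13; 27 = 3 × 9; 28 = 2 × 14 — all composite.
Hence k = 24 is a counterexample.

k = 24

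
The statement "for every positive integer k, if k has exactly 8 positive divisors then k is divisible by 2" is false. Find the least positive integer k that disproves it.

For k = 24, 30, 40, 42, …, 88, 102, 104 the conclusion holds.
k = 105: τ(105) = 8; 105 mod 2 = 1.
Hence k = 105 is a counterexample.

k = 105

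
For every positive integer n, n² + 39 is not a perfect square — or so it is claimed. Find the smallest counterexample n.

n = 1: 1² + 39 = 40, not a perfect square.
n = 2: 2² + 39 = 43, not a perfect square.
n = 3: 3² + 39 = 48, not a perfect square.
n = 4: 4² + 39 = 55, not a perfect square.
n = 5: 5² + 39 = 64 = 8², a perfect square.
Hence n = 5 is a counterexample.

n = 5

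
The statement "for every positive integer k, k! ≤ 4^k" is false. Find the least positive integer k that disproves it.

Check each positive integer k in order until k! > 4^k.
The first 8 eligible values, up to k = 8, all satisfy the conclusion.
k = 9: k! = 362880 and 4^k = 262144, so 362880 > 262144.
Thus k = 9 disproves the claim, and no smaller k works.

k = 9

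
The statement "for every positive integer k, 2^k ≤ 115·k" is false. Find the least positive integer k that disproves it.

k = 11

A counterexample is any positive integer k such that 2^k > 115·k; we check each in order.
For k = 1, 2, 3, 4, 5, 6, 7, 8, 9, 10 the conclusion holds.
k = 11: 2^k = 2048 and 115·k = 1265, so 2048 > 1265.
So k = 11 is the smallest counterexample.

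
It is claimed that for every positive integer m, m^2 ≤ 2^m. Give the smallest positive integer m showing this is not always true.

For m = 1, 2 the conclusion holds.
m = 3: m^2 = 9 and 2^m = 8, so 9 > 8.

m = 3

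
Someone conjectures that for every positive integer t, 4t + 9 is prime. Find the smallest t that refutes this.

Check each positive integer t in order until 4t + 9 is not prime.
For t = 1, 2 the conclusion holds.
t = 3: 4t + 9 = 21 = 3 × 7, composite.
So t = 3 is the smallest counterexample.

t = 3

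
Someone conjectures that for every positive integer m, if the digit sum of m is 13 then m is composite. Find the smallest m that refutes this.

Check each positive integer m in order until the digit sum of m is 13 but m is prime.
m = 49: digit sum 13; 49 is composite.
m = 58: digit sum 13; 58 is composite.
m = 67: digit sum 13; 67 is prime, not composite.

m = 67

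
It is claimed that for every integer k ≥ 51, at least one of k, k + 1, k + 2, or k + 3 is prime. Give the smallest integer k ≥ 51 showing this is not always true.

We need the least integer k ≥ 51 for which k, k + 1, k + 2, k + 3 are all composite.
k = 51: 53 is prime.
k = 52: 53 is prime.
k = 53: 53 is prime.
k = 54: 54 = 2 × 27; 55 = 5 × 11; 56 = 2 × 28; 57 = 3 × 19 — all composite.

k = 54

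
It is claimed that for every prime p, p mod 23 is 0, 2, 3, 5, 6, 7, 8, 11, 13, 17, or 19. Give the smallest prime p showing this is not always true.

Check each prime p in order until the claim fails.
For p = 2, 3, 5, 7, …, 23, 29, 31 the conclusion holds.
p = 37: 37 mod 23 = 14 — not in {0, 2, 3, 5, 6, 7, 8, 11, 13, 17, 19}.
Thus p = 37 disproves the claim, and no smaller p works.

p = 37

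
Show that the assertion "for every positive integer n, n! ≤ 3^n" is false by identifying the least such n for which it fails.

n = 1: n! = 1 and 3^n = 3, so 1 ≤ 3.
n = 2: n! = 2 and 3^n = 9, so 2 ≤ 9.
n = 3: n! = 6 and 3^n = 27, so 6 ≤ 27.
n = 4: n! = 24 and 3^n = 81, so 24 ≤ 81.
n = 5: n! = 120 and 3^n = 243, so 120 ≤ 243.
n = 6: n! = 720 and 3^n = 729, so 720 ≤ 729.
n = 7: n! = 5040 and 3^n = 2187, so 5040 > 2187.

n = 7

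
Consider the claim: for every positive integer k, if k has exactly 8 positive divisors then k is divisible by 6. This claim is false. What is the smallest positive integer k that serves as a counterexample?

For k = 24, 30 the conclusion holds.
k = 40: τ(40) = 8; 40 mod 6 = 4.

k = 40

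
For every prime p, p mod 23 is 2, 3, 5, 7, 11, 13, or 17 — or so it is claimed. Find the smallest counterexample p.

p = 19

The first 7 eligible values, up to p = 17, all satisfy the conclusion.
p = 19: 19 mod 23 = 19 — not in {2, 3, 5, 7, 11, 13, 17}.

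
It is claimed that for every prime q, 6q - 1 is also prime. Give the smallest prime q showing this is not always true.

We need the least prime q for which 6q - 1 is not prime.
The first 4 eligible values, up to q = 7, all satisfy the conclusion.
q = 11: 6q - 1 = 65 = 5 × 13, not prime.

q = 11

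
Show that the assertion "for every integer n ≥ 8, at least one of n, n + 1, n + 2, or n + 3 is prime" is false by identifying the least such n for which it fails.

Check each integer n ≥ 8 in order until n, n + 1, n + 2, n + 3 are all composite.
For n = 8, 9, 10, 11, …, 21, 22, 23 the conclusion holds.
n = 24: 24 = 2 × 12; 25 = 5 × 5; 26 = 2 × 13; 27 = 3 × 9 — all composite.
So n = 24 is the smallest counterexample.

n = 24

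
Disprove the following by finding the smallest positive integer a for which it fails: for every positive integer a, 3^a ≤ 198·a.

We need the least positive integer a for which 3^a > 198·a.
a = 1: 3^a = 3 and 198·a = 198, so 3 ≤ 198.
a = 2: 3^a = 9 and 198·a = 396, so 9 ≤ 396.
a = 3: 3^a = 27 and 198·a = 594, so 27 ≤ 594.
a = 4: 3^a = 81 and 198·a = 792, so 81 ≤ 792.
a = 5: 3^a = 243 and 198·a = 990, so 243 ≤ 990.
a = 6: 3^a = 729 and 198·a = 1188, so 729 ≤ 1188.
a = 7: 3^a = 2187 and 198·a = 1386, so 2187 > 1386.

a = 7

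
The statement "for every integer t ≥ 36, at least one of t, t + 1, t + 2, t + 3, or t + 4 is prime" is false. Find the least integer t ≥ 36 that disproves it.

Check each integer t ≥ 36 in order until t, t + 1, t + 2, t + 3, t + 4 are all composite.
For t = 36, 37, 38, 39, …, 45, 46, 47 the conclusion holds.
t = 48: 48 = 2 × 24; 49 = 7 × 7; 50 = 2 × 25; 51 = 3 × 17; 52 = 2 × 26 — all composite.
Hence t = 48 is a counterexample.

t = 48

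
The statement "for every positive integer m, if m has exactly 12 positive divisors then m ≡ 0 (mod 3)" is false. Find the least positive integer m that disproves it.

m = 140

A counterexample is any positive integer m such that m has exactly 12 positive divisors but the claim fails; we check each in order.
The first 8 eligible values, up to m = 132, all satisfy the conclusion.
m = 140: τ(140) = 12; 140 ≡ 2 (mod 3).
Thus m = 140 disproves the claim, and no smaller m works.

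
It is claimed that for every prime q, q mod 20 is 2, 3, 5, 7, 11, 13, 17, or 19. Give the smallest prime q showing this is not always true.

Check each prime q in order until the claim fails.
The first 9 eligible values, up to q = 23, all satisfy the conclusion.
q = 29: 29 mod 20 = 9 — not in {2, 3, 5, 7, 11, 13, 17, 19}.
Hence q = 29 is a counterexample.

q = 29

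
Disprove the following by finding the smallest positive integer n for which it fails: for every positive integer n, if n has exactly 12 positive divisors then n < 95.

n = 96

Check each positive integer n in order until n has exactly 12 positive divisors but the claim fails.
For n = 60, 72, 84, 90 the conclusion holds.
n = 96: τ(96) = 12; 96 ≥ 95.
So n = 96 is the smallest counterexample.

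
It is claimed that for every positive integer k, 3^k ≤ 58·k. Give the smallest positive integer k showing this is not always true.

k = 1: 3^k = 3 and 58·k = 58, so 3 ≤ 58.
k = 2: 3^k = 9 and 58·k = 116, so 9 ≤ 116.
k = 3: 3^k = 27 and 58·k = 174, so 27 ≤ 174.
k = 4: 3^k = 81 and 58·k = 232, so 81 ≤ 232.
k = 5: 3^k = 243 and 58·k = 290, so 243 ≤ 290.
k = 6: 3^k = 729 and 58·k = 348, so 729 > 348.
Hence k = 6 is a counterexample.

k = 6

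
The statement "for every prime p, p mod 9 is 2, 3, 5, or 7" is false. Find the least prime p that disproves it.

A counterexample is any prime p such that the claim fails; we check each in order.
For p = 2, 3, 5, 7, 11 the conclusion holds.
p = 13: 13 mod 9 = 4 — not in {2, 3, 5, 7}.

p = 13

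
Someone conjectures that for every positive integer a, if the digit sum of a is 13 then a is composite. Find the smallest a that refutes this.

a = 49: digit sum 13; 49 is composite.
a = 58: digit sum 13; 58 is composite.
a = 67: digit sum 13; 67 is prime, not composite.
Hence a = 67 is a counterexample.

a = 67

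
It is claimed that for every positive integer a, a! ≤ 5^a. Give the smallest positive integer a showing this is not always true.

a = 12

Check each positive integer a in order until a! > 5^a.
The first 11 eligible values, up to a = 11, all satisfy the conclusion.
a = 12: a! = 479001600 and 5^a = 244140625, so 479001600 > 244140625.
Thus a = 12 disproves the claim, and no smaller a works.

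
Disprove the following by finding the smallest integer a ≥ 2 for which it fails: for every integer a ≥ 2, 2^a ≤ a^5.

a = 23

For a = 2, 3, 4, 5, …, 20, 21, 22 the conclusion holds.
a = 23: 2^a = 8388608 and a^5 = 6436343, so 8388608 > 6436343.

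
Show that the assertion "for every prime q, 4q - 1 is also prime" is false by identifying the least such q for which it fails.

q = 7

q = 2: 4q - 1 = 7, prime.
q = 3: 4q - 1 = 11, prime.
q = 5: 4q - 1 = 19, prime.
q = 7: 4q - 1 = 27 = 3 × 9, not prime.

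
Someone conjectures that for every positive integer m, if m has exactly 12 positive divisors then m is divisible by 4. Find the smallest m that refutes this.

Check each positive integer m in order until m has exactly 12 positive divisors but m is not divisible by 4.
For m = 60, 72, 84 the conclusion holds.
m = 90: τ(90) = 12; 90 mod 4 = 2.
Hence m = 90 is a counterexample.

m = 90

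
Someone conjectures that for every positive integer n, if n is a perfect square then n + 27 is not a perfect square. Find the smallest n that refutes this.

We need the least positive integer n for which n is a perfect square but n + 27 is a perfect square.
For n = 1, 4 the conclusion holds.
n = 9: 9 = 3² and 9 + 27 = 36 = 6².
So n = 9 is the smallest counterexample.

n = 9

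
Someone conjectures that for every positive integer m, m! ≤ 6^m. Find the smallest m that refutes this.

m = 14

Check each positive integer m in order until m! > 6^m.
For m = 1, 2, 3, 4, …, 11, 12, 13 the conclusion holds.
m = 14: m! = 87178291200 and 6^m = 78364164096, so 87178291200 > 78364164096.
Thus m = 14 disproves the claim, and no smaller m works.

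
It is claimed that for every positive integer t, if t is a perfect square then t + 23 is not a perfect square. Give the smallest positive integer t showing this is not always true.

t = 121

Check each positive integer t in order until t is a perfect square but t + 23 is a perfect square.
For t = 1, 4, 9, 16, 25, 36, 49, 64, 81, 100 the conclusion holds.
t = 121: 121 = 11² and 121 + 23 = 144 = 12².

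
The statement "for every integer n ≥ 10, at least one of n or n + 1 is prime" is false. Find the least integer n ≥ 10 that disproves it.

For n = 10, 11, 12, 13 the conclusion holds.
n = 14: 14 = 2 × 7; 15 = 3 × 5 — both composite.
Hence n = 14 is a counterexample.

n = 14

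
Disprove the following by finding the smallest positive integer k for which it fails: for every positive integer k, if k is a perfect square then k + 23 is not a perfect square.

For k = 1, 4, 9, 16, 25, 36, 49, 64, 81, 100 the conclusion holds.
k = 121: 121 = 11² and 121 + 23 = 144 = 12².
Hence k = 121 is a counterexample.

k = 121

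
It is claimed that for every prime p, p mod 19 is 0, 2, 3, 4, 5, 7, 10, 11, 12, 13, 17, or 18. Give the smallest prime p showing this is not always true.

p = 47

For p = 2, 3, 5, 7, …, 37, 41, 43 the conclusion holds.
p = 47: 47 mod 19 = 9 — not in {0, 2, 3, 4, 5, 7, 10, 11, 12, 13, 17, 18}.
So p = 47 is the smallest counterexample.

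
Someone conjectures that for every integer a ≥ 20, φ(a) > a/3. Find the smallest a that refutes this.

For a = 20, 21, 22, 23 the conclusion holds.
a = 24: φ(24) = 8 and 24/3 = 8, so φ(24) ≤ 24/3.

a = 24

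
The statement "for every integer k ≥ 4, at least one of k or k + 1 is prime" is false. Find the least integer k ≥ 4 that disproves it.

k = 4: 5 is prime.
k = 5: 5 is prime.
k = 6: 7 is prime.
k = 7: 7 is prime.
k = 8: 8 = 2 × 4; 9 = 3 × 3 — both composite.

k = 8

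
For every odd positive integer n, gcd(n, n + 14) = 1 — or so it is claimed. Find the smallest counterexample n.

Check each odd positive integer n in order until gcd(n, n + 14) > 1.
n = 1: gcd(1, 15) = 1.
n = 3: gcd(3, 17) = 1.
n = 5: gcd(5, 19) = 1.
n = 7: gcd(7, 21) = 7.
Thus n = 7 disproves the claim, and no smaller n works.

n = 7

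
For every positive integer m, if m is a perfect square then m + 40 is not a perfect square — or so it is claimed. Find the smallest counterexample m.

A counterexample is any positive integer m such that m is a perfect square but m + 40 is a perfect square; we check each in order.
m = 1: 1 + 40 = 41, not a perfect square.
m = 4: 4 + 40 = 44, not a perfect square.
m = 9: 9 = 3² and 9 + 40 = 49 = 7².
So m = 9 is the smallest counterexample.

m = 9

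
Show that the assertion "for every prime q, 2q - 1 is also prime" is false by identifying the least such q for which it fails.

q = 5

Check each prime q in order until 2q - 1 is not prime.
q = 2: 2q - 1 = 3, prime.
q = 3: 2q - 1 = 5, prime.
q = 5: 2q - 1 = 9 = 3 × 3, not prime.
So q = 5 is the smallest counterexample.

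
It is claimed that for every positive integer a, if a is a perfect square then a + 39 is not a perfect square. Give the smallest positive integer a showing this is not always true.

a = 25

Check each positive integer a in order until a is a perfect square but a + 39 is a perfect square.
The first 4 eligible values, up to a = 16, all satisfy the conclusion.
a = 25: 25 = 5² and 25 + 39 = 64 = 8².
Hence a = 25 is a counterexample.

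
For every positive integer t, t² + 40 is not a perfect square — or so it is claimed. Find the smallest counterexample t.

t = 3

We need the least positive integer t for which t² + 40 is a perfect square.
For t = 1, 2 the conclusion holds.
t = 3: 3² + 40 = 49 = 7², a perfect square.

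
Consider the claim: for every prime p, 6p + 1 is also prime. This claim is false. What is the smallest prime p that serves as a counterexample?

A counterexample is any prime p such that 6p + 1 is not prime; we check each in order.
p = 2: 6p + 1 = 13, prime.
p = 3: 6p + 1 = 19, prime.
p = 5: 6p + 1 = 31, prime.
p = 7: 6p + 1 = 43, prime.
p = 11: 6p + 1 = 67, prime.
p = 13: 6p + 1 = 79, prime.
p = 17: 6p + 1 = 103, prime.
p = 19: 6p + 1 = 115 = 5 × 23, not prime.
Hence p = 19 is a counterexample.

p = 19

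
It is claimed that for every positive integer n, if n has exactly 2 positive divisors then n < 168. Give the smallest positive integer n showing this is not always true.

For n = 2, 3, 5, 7, …, 157, 163, 167 the conclusion holds.
n = 173: τ(173) = 2; 173 ≥ 168.

n = 173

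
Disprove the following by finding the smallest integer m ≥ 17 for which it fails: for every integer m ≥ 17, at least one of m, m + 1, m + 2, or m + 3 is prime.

The first 7 eligible values, up to m = 23, all satisfy the conclusion.
m = 24: 24 = 2 × 12; 25 = 5 × 5; 26 = 2 × 13; 27 = 3 × 9 — all composite.
So m = 24 is the smallest counterexample.

m = 24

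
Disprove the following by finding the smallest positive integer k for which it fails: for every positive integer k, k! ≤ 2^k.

Check each positive integer k in order until k! > 2^k.
k = 1: k! = 1 and 2^k = 2, so 1 ≤ 2.
k = 2: k! = 2 and 2^k = 4, so 2 ≤ 4.
k = 3: k! = 6 and 2^k = 8, so 6 ≤ 8.
k = 4: k! = 24 and 2^k = 16, so 24 > 16.

k = 4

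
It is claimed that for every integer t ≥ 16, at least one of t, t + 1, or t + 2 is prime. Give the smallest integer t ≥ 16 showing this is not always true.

t = 20

A counterexample is any integer t ≥ 16 such that t, t + 1, t + 2 are all composite; we check each in order.
t = 16: 17 is prime.
t = 17: 17 is prime.
t = 18: 19 is prime.
t = 19: 19 is prime.
t = 20: 20 = 2 × 10; 21 = 3 × 7; 22 = 2 × 11 — all composite.
Hence t = 20 is a counterexample.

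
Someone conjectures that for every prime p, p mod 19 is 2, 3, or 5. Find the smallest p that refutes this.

A counterexample is any prime p such that the claim fails; we check each in order.
p = 2: 2 mod 19 = 2.
p = 3: 3 mod 19 = 3.
p = 5: 5 mod 19 = 5.
p = 7: 7 mod 19 = 7 — not in {2, 3, 5}.
Hence p = 7 is a counterexample.

p = 7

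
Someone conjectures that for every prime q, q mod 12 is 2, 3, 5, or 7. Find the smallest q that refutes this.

We need the least prime q for which the claim fails.
q = 2: 2 mod 12 = 2.
q = 3: 3 mod 12 = 3.
q = 5: 5 mod 12 = 5.
q = 7: 7 mod 12 = 7.
q = 11: 11 mod 12 = 11 — not in {2, 3, 5, 7}.

q = 11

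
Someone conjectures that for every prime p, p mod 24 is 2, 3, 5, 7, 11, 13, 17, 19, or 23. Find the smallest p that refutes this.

p = 73

For p = 2, 3, 5, 7, …, 61, 67, 71 the conclusion holds.
p = 73: 73 mod 24 = 1 — not in {2, 3, 5, 7, 11, 13, 17, 19, 23}.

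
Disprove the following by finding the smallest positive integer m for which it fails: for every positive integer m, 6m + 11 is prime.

m = 4

Check each positive integer m in order until 6m + 11 is not prime.
m = 1: 6m + 11 = 17, prime.
m = 2: 6m + 11 = 23, prime.
m = 3: 6m + 11 = 29, prime.
m = 4: 6m + 11 = 35 = 5 × 7, composite.
Hence m = 4 is a counterexample.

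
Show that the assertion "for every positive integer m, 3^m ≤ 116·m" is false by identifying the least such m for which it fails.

m = 6

Check each positive integer m in order until 3^m > 116·m.
For m = 1, 2, 3, 4, 5 the conclusion holds.
m = 6: 3^m = 729 and 116·m = 696, so 729 > 696.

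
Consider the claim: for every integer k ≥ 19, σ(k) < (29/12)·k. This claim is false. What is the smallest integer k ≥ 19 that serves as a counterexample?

A counterexample is any integer k ≥ 19 such that the claim fails; we check each in order.
k = 19: σ(19) = 20; 20 < 551/12.
k = 20: σ(20) = 42; 42 < 145/3.
k = 21: σ(21) = 32; 32 < 203/4.
k = 22: σ(22) = 36; 36 < 319/6.
k = 23: σ(23) = 24; 24 < 667/12.
k = 24: σ(24) = 60; 60 ≥ 58.
Thus k = 24 disproves the claim, and no smaller k works.

k = 24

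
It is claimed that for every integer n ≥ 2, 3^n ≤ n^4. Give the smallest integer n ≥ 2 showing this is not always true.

The first 6 eligible values, up to n = 7, all satisfy the conclusion.
n = 8: 3^n = 6561 and n^4 = 4096, so 6561 > 4096.

n = 8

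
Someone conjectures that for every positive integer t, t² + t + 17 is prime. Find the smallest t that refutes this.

t = 16

Check each positive integer t in order until t² + t + 17 is not prime.
For t = 1, 2, 3, 4, …, 13, 14, 15 the conclusion holds.
t = 16: t² + t + 17 = 289 = 17 × 17, composite.
Hence t = 16 is a counterexample.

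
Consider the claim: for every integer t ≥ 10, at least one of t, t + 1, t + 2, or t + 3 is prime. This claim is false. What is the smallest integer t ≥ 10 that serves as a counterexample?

A counterexample is any integer t ≥ 10 such that t, t + 1, t + 2, t + 3 are all composite; we check each in order.
For t = 10, 11, 12, 13, …, 21, 22, 23 the conclusion holds.
t = 24: 24 = 2 × 12; 25 = 5 × 5; 26 = 2 × 13; 27 = 3 × 9 — all composite.
Hence t = 24 is a counterexample.

t = 24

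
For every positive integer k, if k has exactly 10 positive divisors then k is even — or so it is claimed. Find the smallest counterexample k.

We need the least positive integer k for which k has exactly 10 positive divisors but k is odd.
For k = 48, 80, 112, 162, 176, 208, 272, 304, 368 the conclusion holds.
k = 405: divisors of 405: 10 divisors; 405 is odd.
Thus k = 405 disproves the claim, and no smaller k works.

k = 405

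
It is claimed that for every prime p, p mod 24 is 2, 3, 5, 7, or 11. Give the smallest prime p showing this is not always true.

Check each prime p in order until the claim fails.
The first 5 eligible values, up to p = 11, all satisfy the conclusion.
p = 13: 13 mod 24 = 13 — not in {2, 3, 5, 7, 11}.
Hence p = 13 is a counterexample.

p = 13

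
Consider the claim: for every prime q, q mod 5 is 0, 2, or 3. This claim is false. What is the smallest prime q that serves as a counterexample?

q = 11

q = 2: 2 mod 5 = 2.
q = 3: 3 mod 5 = 3.
q = 5: 5 mod 5 = 0.
q = 7: 7 mod 5 = 2.
q = 11: 11 mod 5 = 1 — not in {0, 2, 3}.
Hence q = 11 is a counterexample.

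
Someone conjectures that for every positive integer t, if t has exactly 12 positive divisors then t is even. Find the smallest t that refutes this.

The first 24 eligible values, up to t = 308, all satisfy the conclusion.
t = 315: divisors of 315: 12 divisors; 315 is odd.

t = 315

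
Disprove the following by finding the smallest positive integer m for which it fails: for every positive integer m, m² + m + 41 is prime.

Check each positive integer m in order until m² + m + 41 is not prime.
For m = 1, 2, 3, 4, …, 37, 38, 39 the conclusion holds.
m = 40: m² + m + 41 = 1681 = 41 × 41, composite.

m = 40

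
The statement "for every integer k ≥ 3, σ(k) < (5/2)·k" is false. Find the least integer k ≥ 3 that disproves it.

k = 24

For k = 3, 4, 5, 6, …, 21, 22, 23 the conclusion holds.
k = 24: σ(24) = 60; 60 ≥ 60.
So k = 24 is the smallest counterexample.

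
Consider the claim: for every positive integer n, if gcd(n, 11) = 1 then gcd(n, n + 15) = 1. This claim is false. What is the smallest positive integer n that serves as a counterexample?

n = 3

Check each positive integer n in order until gcd(n, 11) = 1 but gcd(n, n + 15) > 1.
n = 1: gcd(1, 16) = 1.
n = 2: gcd(2, 17) = 1.
n = 3: gcd(3, 18) = 3.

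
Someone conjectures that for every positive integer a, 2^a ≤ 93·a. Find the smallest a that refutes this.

We need the least positive integer a for which 2^a > 93·a.
The first 9 eligible values, up to a = 9, all satisfy the conclusion.
a = 10: 2^a = 1024 and 93·a = 930, so 1024 > 930.

a = 10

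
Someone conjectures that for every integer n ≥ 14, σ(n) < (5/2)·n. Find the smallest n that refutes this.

The first 10 eligible values, up to n = 23, all satisfy the conclusion.
n = 24: σ(24) = 60; 60 ≥ 60.
Hence n = 24 is a counterexample.

n = 24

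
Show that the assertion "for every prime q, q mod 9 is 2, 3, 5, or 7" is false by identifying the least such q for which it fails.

q = 13

For q = 2, 3, 5, 7, 11 the conclusion holds.
q = 13: 13 mod 9 = 4 — not in {2, 3, 5, 7}.
So q = 13 is the smallest counterexample.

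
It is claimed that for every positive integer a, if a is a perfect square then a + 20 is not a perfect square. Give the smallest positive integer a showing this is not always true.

We need the least positive integer a for which a is a perfect square but a + 20 is a perfect square.
For a = 1, 4, 9 the conclusion holds.
a = 16: 16 = 4² and 16 + 20 = 36 = 6².
So a = 16 is the smallest counterexample.

a = 16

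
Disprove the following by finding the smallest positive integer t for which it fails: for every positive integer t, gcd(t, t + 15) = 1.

A counterexample is any positive integer t such that gcd(t, t + 15) > 1; we check each in order.
t = 1: gcd(1, 16) = 1.
t = 2: gcd(2, 17) = 1.
t = 3: gcd(3, 18) = 3.

t = 3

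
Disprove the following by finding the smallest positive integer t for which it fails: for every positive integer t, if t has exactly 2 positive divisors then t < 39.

We need the least positive integer t for which t has exactly 2 positive divisors but the claim fails.
The first 12 eligible values, up to t = 37, all satisfy the conclusion.
t = 41: τ(41) = 2; 41 ≥ 39.
Thus t = 41 disproves the claim, and no smaller t works.

t = 41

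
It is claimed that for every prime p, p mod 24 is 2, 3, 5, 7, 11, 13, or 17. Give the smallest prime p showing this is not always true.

p = 19

We need the least prime p for which the claim fails.
For p = 2, 3, 5, 7, 11, 13, 17 the conclusion holds.
p = 19: 19 mod 24 = 19 — not in {2, 3, 5, 7, 11, 13, 17}.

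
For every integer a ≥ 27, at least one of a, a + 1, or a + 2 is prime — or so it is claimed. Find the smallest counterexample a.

Check each integer a ≥ 27 in order until a, a + 1, a + 2 are all composite.
The first 5 eligible values, up to a = 31, all satisfy the conclusion.
a = 32: 32 = 2 × 16; 33 = 3 × 11; 34 = 2 × 17 — all composite.

a = 32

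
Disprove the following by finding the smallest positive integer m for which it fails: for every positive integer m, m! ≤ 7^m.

We need the least positive integer m for which m! > 7^m.
The first 16 eligible values, up to m = 16, all satisfy the conclusion.
m = 17: m! = 355687428096000 and 7^m = 232630513987207, so 355687428096000 > 232630513987207.

m = 17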